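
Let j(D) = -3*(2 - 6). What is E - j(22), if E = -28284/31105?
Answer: -401544/31105 ≈ -12.909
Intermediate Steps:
E = -28284/31105 (E = -28284*1/31105 = -28284/31105 ≈ -0.90931)
j(D) = 12 (j(D) = -3*(-4) = 12)
E - j(22) = -28284/31105 - 1*12 = -28284/31105 - 12 = -401544/31105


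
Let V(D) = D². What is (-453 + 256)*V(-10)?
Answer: -19700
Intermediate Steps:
(-453 + 256)*V(-10) = (-453 + 256)*(-10)² = -197*100 = -19700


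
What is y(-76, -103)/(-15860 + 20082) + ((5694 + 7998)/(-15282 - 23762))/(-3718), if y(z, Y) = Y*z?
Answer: 142051757725/76611141178 ≈ 1.8542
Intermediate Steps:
y(-76, -103)/(-15860 + 20082) + ((5694 + 7998)/(-15282 - 23762))/(-3718) = (-103*(-76))/(-15860 + 20082) + ((5694 + 7998)/(-15282 - 23762))/(-3718) = 7828/4222 + (13692/(-39044))*(-1/3718) = 7828*(1/4222) + (13692*(-1/39044))*(-1/3718) = 3914/2111 - 3423/9761*(-1/3718) = 3914/2111 + 3423/36291398 = 142051757725/76611141178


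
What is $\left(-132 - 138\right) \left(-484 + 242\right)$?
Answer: $65340$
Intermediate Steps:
$\left(-132 - 138\right) \left(-484 + 242\right) = \left(-132 - 138\right) \left(-242\right) = \left(-270\right) \left(-242\right) = 65340$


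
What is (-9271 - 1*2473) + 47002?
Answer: 35258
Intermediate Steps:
(-9271 - 1*2473) + 47002 = (-9271 - 2473) + 47002 = -11744 + 47002 = 35258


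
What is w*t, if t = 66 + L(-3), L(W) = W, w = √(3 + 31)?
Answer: 63*√34 ≈ 367.35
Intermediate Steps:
w = √34 ≈ 5.8309
t = 63 (t = 66 - 3 = 63)
w*t = √34*63 = 63*√34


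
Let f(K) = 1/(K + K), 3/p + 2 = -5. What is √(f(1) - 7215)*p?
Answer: -3*I*√28858/14 ≈ -36.402*I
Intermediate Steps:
p = -3/7 (p = 3/(-2 - 5) = 3/(-7) = 3*(-⅐) = -3/7 ≈ -0.42857)
f(K) = 1/(2*K)
√(f(1) - 7215)*p = √((½)/1 - 7215)*(-3/7) = √((½)*1 - 7215)*(-3/7) = √(½ - 7215)*(-3/7) = √(-14429/2)*(-3/7) = (I*√28858/2)*(-3/7) = -3*I*√28858/14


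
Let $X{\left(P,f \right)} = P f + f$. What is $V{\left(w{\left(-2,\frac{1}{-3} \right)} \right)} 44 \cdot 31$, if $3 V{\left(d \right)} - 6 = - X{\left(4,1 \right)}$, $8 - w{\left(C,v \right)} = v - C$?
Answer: $\frac{1364}{3} \approx 454.67$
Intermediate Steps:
$X{\left(P,f \right)} = f + P f$
$w{\left(C,v \right)} = 8 + C - v$ ($w{\left(C,v \right)} = 8 - \left(v - C\right) = 8 + \left(C - v\right) = 8 + C - v$)
$V{\left(d \right)} = \frac{1}{3}$ ($V{\left(d \right)} = 2 + \frac{\left(-1\right) 1 \left(1 + 4\right)}{3} = 2 + \frac{\left(-1\right) 1 \cdot 5}{3} = 2 + \frac{\left(-1\right) 5}{3} = 2 + \frac{1}{3} \left(-5\right) = 2 - \frac{5}{3} = \frac{1}{3}$)
$V{\left(w{\left(-2,\frac{1}{-3} \right)} \right)} 44 \cdot 31 = \frac{1}{3} \cdot 44 \cdot 31 = \frac{44}{3} \cdot 31 = \frac{1364}{3}$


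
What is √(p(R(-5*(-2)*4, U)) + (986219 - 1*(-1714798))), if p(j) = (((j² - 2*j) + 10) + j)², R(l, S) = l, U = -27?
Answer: √5165917 ≈ 2272.9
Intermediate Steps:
p(j) = (10 + j² - j)² (p(j) = ((10 + j² - 2*j) + j)² = (10 + j² - j)²)
√(p(R(-5*(-2)*4, U)) + (986219 - 1*(-1714798))) = √((10 + (-5*(-2)*4)² - (-5*(-2))*4)² + (986219 - 1*(-1714798))) = √((10 + (10*4)² - 10*4)² + (986219 + 1714798)) = √((10 + 40² - 1*40)² + 2701017) = √((10 + 1600 - 40)² + 2701017) = √(1570² + 2701017) = √(2464900 + 2701017) = √5165917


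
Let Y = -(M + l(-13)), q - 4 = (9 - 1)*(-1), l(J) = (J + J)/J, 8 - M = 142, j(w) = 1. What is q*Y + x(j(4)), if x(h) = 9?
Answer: -519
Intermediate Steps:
M = -134 (M = 8 - 1*142 = 8 - 142 = -134)
l(J) = 2 (l(J) = (2*J)/J = 2)
q = -4 (q = 4 + (9 - 1)*(-1) = 4 + 8*(-1) = 4 - 8 = -4)
Y = 132 (Y = -(-134 + 2) = -1*(-132) = 132)
q*Y + x(j(4)) = -4*132 + 9 = -528 + 9 = -519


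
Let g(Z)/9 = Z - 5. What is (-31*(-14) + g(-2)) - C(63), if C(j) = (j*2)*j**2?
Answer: -499723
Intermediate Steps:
g(Z) = -45 + 9*Z (g(Z) = 9*(Z - 5) = 9*(-5 + Z) = -45 + 9*Z)
C(j) = 2*j**3 (C(j) = (2*j)*j**2 = 2*j**3)
(-31*(-14) + g(-2)) - C(63) = (-31*(-14) + (-45 + 9*(-2))) - 2*63**3 = (434 + (-45 - 18)) - 2*250047 = (434 - 63) - 1*500094 = 371 - 500094 = -499723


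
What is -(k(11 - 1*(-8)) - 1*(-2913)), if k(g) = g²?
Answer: -3274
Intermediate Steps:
-(k(11 - 1*(-8)) - 1*(-2913)) = -((11 - 1*(-8))² - 1*(-2913)) = -((11 + 8)² + 2913) = -(19² + 2913) = -(361 + 2913) = -1*3274 = -3274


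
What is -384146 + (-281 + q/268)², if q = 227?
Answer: -21953745743/71824 ≈ -3.0566e+5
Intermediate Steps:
-384146 + (-281 + q/268)² = -384146 + (-281 + 227/268)² = -384146 + (-75081/268)² = -384146 + 5637156561/71824 = -21953745743/71824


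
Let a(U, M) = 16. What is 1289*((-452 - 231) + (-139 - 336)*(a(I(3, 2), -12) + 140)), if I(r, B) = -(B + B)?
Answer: -96395287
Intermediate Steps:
I(r, B) = -2*B
1289*((-452 - 231) + (-139 - 336)*(a(I(3, 2), -12) + 140)) = 1289*((-452 - 231) + (-139 - 336)*(16 + 140)) = 1289*(-683 - 475*156) = 1289*(-683 - 74100) = 1289*(-74783) = -96395287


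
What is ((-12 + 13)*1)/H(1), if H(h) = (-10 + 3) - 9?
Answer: -1/16 ≈ -0.062500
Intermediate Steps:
H(h) = -16 (H(h) = -7 - 9 = -16)
((-12 + 13)*1)/H(1) = ((-12 + 13)*1)/(-16) = (1*1)*(-1/16) = 1*(-1/16) = -1/16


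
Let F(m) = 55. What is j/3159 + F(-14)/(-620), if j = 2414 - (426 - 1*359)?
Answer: 256279/391716 ≈ 0.65425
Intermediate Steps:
j = 2347 (j = 2414 - (426 - 359) = 2414 - 1*67 = 2414 - 67 = 2347)
j/3159 + F(-14)/(-620) = 2347/3159 + 55/(-620) = 2347*(1/3159) + 55*(-1/620) = 2347/3159 - 11/124 = 256279/391716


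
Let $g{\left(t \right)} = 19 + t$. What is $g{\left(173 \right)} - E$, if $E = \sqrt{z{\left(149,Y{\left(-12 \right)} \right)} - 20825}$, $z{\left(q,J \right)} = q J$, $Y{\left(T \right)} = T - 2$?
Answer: $192 - i \sqrt{22911} \approx 192.0 - 151.36 i$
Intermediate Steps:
$Y{\left(T \right)} = -2 + T$
$z{\left(q,J \right)} = J q$
$E = i \sqrt{22911}$ ($E = \sqrt{\left(-2 - 12\right) 149 - 20825} = \sqrt{\left(-14\right) 149 - 20825} = \sqrt{-2086 - 20825} = \sqrt{-22911} = i \sqrt{22911} \approx 151.36 i$)
$g{\left(173 \right)} - E = \left(19 + 173\right) - i \sqrt{22911} = 192 - i \sqrt{22911}$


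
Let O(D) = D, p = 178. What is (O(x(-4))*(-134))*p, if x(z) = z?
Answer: 95408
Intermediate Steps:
(O(x(-4))*(-134))*p = -4*(-134)*178 = 536*178 = 95408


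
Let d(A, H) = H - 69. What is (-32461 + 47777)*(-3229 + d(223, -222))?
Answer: -53912320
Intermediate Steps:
d(A, H) = -69 + H
(-32461 + 47777)*(-3229 + d(223, -222)) = (-32461 + 47777)*(-3229 + (-69 - 222)) = 15316*(-3229 - 291) = 15316*(-3520) = -53912320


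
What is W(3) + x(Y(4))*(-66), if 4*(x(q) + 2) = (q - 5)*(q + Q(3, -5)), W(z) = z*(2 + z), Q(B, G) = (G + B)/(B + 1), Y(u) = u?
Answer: 819/4 ≈ 204.75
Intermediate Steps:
Q(B, G) = (B + G)/(1 + B)
x(q) = -2 + (-5 + q)*(-1/2 + q)/4 (x(q) = -2 + ((q - 5)*(q + (3 - 5)/(1 + 3)))/4 = -2 + ((-5 + q)*(q - 2/4))/4 = -2 + ((-5 + q)*(q + (1/4)*(-2)))/4 = -2 + ((-5 + q)*(q - 1/2))/4 = -2 + ((-5 + q)*(-1/2 + q))/4 = -2 + (-5 + q)*(-1/2 + q)/4)
W(3) + x(Y(4))*(-66) = 3*(2 + 3) + (-11/8 - 11/8*4 + (1/4)*4**2)*(-66) = 3*5 + (-11/8 - 11/2 + (1/4)*16)*(-66) = 15 + (-11/8 - 11/2 + 4)*(-66) = 15 - 23/8*(-66) = 15 + 759/4 = 819/4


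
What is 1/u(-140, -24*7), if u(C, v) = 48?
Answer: 1/48 ≈ 0.020833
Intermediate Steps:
1/u(-140, -24*7) = 1/48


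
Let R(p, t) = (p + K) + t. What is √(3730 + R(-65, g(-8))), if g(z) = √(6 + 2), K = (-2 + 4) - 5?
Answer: √(3662 + 2*√2) ≈ 60.538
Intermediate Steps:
K = -3 (K = 2 - 5 = -3)
g(z) = 2*√2 (g(z) = √8 = 2*√2)
R(p, t) = -3 + p + t (R(p, t) = (p - 3) + t = (-3 + p) + t = -3 + p + t)
√(3730 + R(-65, g(-8))) = √(3730 + (-3 - 65 + 2*√2)) = √(3730 + (-68 + 2*√2)) = √(3662 + 2*√2)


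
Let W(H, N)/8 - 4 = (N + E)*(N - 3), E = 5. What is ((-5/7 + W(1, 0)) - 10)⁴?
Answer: 227988105361/2401 ≈ 9.4956e+7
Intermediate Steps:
W(H, N) = 32 + 8*(-3 + N)*(5 + N) (W(H, N) = 32 + 8*((N + 5)*(N - 3)) = 32 + 8*((5 + N)*(-3 + N)) = 32 + 8*((-3 + N)*(5 + N)) = 32 + 8*(-3 + N)*(5 + N))
((-5/7 + W(1, 0)) - 10)⁴ = ((-5/7 + (-88 + 8*0² + 16*0)) - 10)⁴ = ((-5*⅐ + (-88 + 8*0 + 0)) - 10)⁴ = ((-5/7 + (-88 + 0 + 0)) - 10)⁴ = ((-5/7 - 88) - 10)⁴ = (-621/7 - 10)⁴ = (-691/7)⁴ = 227988105361/2401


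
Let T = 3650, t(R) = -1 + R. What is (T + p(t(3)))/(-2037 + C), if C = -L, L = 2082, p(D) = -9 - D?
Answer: -1213/1373 ≈ -0.88347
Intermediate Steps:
C = -2082 (C = -1*2082 = -2082)
(T + p(t(3)))/(-2037 + C) = (3650 + (-9 - (-1 + 3)))/(-2037 - 2082) = (3650 + (-9 - 1*2))/(-4119) = (3650 + (-9 - 2))*(-1/4119) = (3650 - 11)*(-1/4119) = 3639*(-1/4119) = -1213/1373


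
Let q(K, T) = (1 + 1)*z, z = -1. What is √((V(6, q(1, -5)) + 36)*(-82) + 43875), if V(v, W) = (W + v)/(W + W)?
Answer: √41005 ≈ 202.50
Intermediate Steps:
q(K, T) = -2 (q(K, T) = (1 + 1)*(-1) = 2*(-1) = -2)
V(v, W) = (W + v)/(2*W) (V(v, W) = (W + v)/((2*W)) = (W + v)*(1/(2*W)) = (W + v)/(2*W))
√((V(6, q(1, -5)) + 36)*(-82) + 43875) = √(((½)*(-2 + 6)/(-2) + 36)*(-82) + 43875) = √(((½)*(-½)*4 + 36)*(-82) + 43875) = √((-1 + 36)*(-82) + 43875) = √(35*(-82) + 43875) = √(-2870 + 43875) = √41005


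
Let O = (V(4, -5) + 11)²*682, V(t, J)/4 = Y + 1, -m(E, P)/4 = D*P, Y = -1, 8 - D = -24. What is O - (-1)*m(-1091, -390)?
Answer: 132442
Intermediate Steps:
D = 32 (D = 8 - 1*(-24) = 8 + 24 = 32)
m(E, P) = -128*P
V(t, J) = 0 (V(t, J) = 4*(-1 + 1) = 4*0 = 0)
O = 82522 (O = (0 + 11)²*682 = 11²*682 = 121*682 = 82522)
O - (-1)*m(-1091, -390) = 82522 - (-1)*(-128*(-390)) = 82522 - (-1)*49920 = 82522 - 1*(-49920) = 82522 + 49920 = 132442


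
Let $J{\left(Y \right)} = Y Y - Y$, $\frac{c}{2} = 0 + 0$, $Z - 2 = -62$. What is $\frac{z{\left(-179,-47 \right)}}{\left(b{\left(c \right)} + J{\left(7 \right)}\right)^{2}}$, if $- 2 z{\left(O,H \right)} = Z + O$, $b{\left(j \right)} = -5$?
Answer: $\frac{239}{2738} \approx 0.08729$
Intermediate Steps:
$Z = -60$ ($Z = 2 - 62 = -60$)
$c = 0$ ($c = 2 \left(0 + 0\right) = 2 \cdot 0 = 0$)
$J{\left(Y \right)} = Y^{2} - Y$
$z{\left(O,H \right)} = 30 - \frac{O}{2}$ ($z{\left(O,H \right)} = - \frac{-60 + O}{2} = 30 - \frac{O}{2}$)
$\frac{z{\left(-179,-47 \right)}}{\left(b{\left(c \right)} + J{\left(7 \right)}\right)^{2}} = \frac{30 - - \frac{179}{2}}{\left(-5 + 7 \left(-1 + 7\right)\right)^{2}} = \frac{30 + \frac{179}{2}}{\left(-5 + 7 \cdot 6\right)^{2}} = \frac{239}{2 \left(-5 + 42\right)^{2}} = \frac{239}{2 \cdot 37^{2}} = \frac{239}{2 \cdot 1369} = \frac{239}{2} \cdot \frac{1}{1369} = \frac{239}{2738}$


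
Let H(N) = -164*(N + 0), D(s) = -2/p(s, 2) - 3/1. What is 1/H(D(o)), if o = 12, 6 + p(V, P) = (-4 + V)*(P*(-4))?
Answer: 35/17056 ≈ 0.0020521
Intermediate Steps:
p(V, P) = -6 - 4*P*(-4 + V) (p(V, P) = -6 + (-4 + V)*(P*(-4)) = -6 + (-4 + V)*(-4*P) = -6 - 4*P*(-4 + V))
D(s) = -3 - 2/(26 - 8*s) (D(s) = -2/(-6 + 16*2 - 4*2*s) - 3/1 = -2/(-6 + 32 - 8*s) - 3*1 = -2/(26 - 8*s) - 3 = -3 - 2/(26 - 8*s))
H(N) = -164*N
1/H(D(o)) = 1/(-656*(10 - 3*12)/(-13 + 4*12)) = 1/(-656*(10 - 36)/(-13 + 48)) = 1/(-656*(-26)/35) = 1/(-164*(-104/35)) = 1/(17056/35) = 35/17056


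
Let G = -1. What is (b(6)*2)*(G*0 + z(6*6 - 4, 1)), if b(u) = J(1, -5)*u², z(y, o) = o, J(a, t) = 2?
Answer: 144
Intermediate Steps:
b(u) = 2*u²
(b(6)*2)*(G*0 + z(6*6 - 4, 1)) = ((2*6²)*2)*(-1*0 + 1) = ((2*36)*2)*(0 + 1) = (72*2)*1 = 144*1 = 144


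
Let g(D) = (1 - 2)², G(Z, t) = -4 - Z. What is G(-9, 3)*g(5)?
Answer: 5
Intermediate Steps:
g(D) = 1 (g(D) = (-1)² = 1)
G(-9, 3)*g(5) = (-4 - 1*(-9))*1 = (-4 + 9)*1 = 5*1 = 5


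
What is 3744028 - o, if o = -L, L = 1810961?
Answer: 5554989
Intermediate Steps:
o = -1810961 (o = -1*1810961 = -1810961)
3744028 - o = 3744028 - 1*(-1810961) = 3744028 + 1810961 = 5554989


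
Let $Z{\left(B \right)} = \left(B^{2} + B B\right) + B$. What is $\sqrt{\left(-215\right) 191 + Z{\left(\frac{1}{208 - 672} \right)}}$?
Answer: $\frac{i \sqrt{8841130702}}{464} \approx 202.65 i$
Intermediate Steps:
$Z{\left(B \right)} = B + 2 B^{2}$ ($Z{\left(B \right)} = \left(B^{2} + B^{2}\right) + B = 2 B^{2} + B = B + 2 B^{2}$)
$\sqrt{\left(-215\right) 191 + Z{\left(\frac{1}{208 - 672} \right)}} = \sqrt{\left(-215\right) 191 + \frac{1 + \frac{2}{208 - 672}}{208 - 672}} = \sqrt{-41065 + \frac{1 + \frac{2}{-464}}{-464}} = \sqrt{-41065 - \frac{1 + 2 \left(- \frac{1}{464}\right)}{464}} = \sqrt{-41065 - \frac{1 - \frac{1}{232}}{464}} = \sqrt{-41065 - \frac{231}{107648}} = \sqrt{- \frac{4420565351}{107648}} = \frac{i \sqrt{8841130702}}{464}$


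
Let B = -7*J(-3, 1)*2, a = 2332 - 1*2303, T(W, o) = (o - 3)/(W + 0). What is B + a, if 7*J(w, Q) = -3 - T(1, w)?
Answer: 23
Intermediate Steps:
T(W, o) = (-3 + o)/W
a = 29 (a = 2332 - 2303 = 29)
J(w, Q) = -w/7 (J(w, Q) = (-3 - (-3 + w)/1)/7 = (-3 - (-3 + w))/7 = (-3 + (3 - w))/7 = (-w)/7 = -w/7)
B = -6 (B = -(-1)*(-3)*2 = -7*3/7*2 = -3*2 = -6)
B + a = -6 + 29 = 23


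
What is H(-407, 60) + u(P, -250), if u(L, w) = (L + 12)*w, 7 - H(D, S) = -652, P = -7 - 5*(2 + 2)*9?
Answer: 44409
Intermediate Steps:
P = -187 (P = -7 - 5*4*9 = -7 - 20*9 = -7 - 180 = -187)
H(D, S) = 659 (H(D, S) = 7 - 1*(-652) = 7 + 652 = 659)
u(L, w) = w*(12 + L) (u(L, w) = (12 + L)*w = w*(12 + L))
H(-407, 60) + u(P, -250) = 659 - 250*(12 - 187) = 659 - 250*(-175) = 659 + 43750 = 44409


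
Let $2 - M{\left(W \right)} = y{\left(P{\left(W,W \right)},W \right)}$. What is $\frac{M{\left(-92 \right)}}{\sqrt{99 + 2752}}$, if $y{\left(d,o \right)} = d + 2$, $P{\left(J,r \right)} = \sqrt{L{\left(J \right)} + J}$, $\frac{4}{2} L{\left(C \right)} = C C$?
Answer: $- \frac{6 \sqrt{327865}}{2851} \approx -1.205$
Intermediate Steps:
$L{\left(C \right)} = \frac{C^{2}}{2}$ ($L{\left(C \right)} = \frac{C C}{2} = \frac{C^{2}}{2}$)
$P{\left(J,r \right)} = \sqrt{J + \frac{J^{2}}{2}}$ ($P{\left(J,r \right)} = \sqrt{\frac{J^{2}}{2} + J} = \sqrt{J + \frac{J^{2}}{2}}$)
$y{\left(d,o \right)} = 2 + d$
$M{\left(W \right)} = - \frac{\sqrt{2} \sqrt{W \left(2 + W\right)}}{2}$ ($M{\left(W \right)} = 2 - \left(2 + \frac{\sqrt{2} \sqrt{W \left(2 + W\right)}}{2}\right) = - \frac{\sqrt{2} \sqrt{W \left(2 + W\right)}}{2}$)
$\frac{M{\left(-92 \right)}}{\sqrt{99 + 2752}} = \frac{\left(- \frac{1}{2}\right) \sqrt{2} \sqrt{- 92 \left(2 - 92\right)}}{\sqrt{99 + 2752}} = \frac{\left(- \frac{1}{2}\right) \sqrt{2} \sqrt{\left(-92\right) \left(-90\right)}}{\sqrt{2851}} = - \frac{\sqrt{2} \sqrt{8280}}{2} \frac{\sqrt{2851}}{2851} = - \frac{\sqrt{2} \cdot 6 \sqrt{230}}{2} \frac{\sqrt{2851}}{2851} = - 6 \sqrt{115} \frac{\sqrt{2851}}{2851} = - \frac{6 \sqrt{327865}}{2851}$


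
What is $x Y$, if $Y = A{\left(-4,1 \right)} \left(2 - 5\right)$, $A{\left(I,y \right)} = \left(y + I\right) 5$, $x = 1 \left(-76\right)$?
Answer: $-3420$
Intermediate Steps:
$x = -76$
$A{\left(I,y \right)} = 5 I + 5 y$ ($A{\left(I,y \right)} = \left(I + y\right) 5 = 5 I + 5 y$)
$Y = 45$ ($Y = \left(5 \left(-4\right) + 5 \cdot 1\right) \left(2 - 5\right) = \left(-20 + 5\right) \left(-3\right) = \left(-15\right) \left(-3\right) = 45$)
$x Y = \left(-76\right) 45 = -3420$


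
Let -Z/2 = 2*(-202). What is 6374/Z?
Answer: 3187/404 ≈ 7.8886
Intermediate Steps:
Z = 808 (Z = -4*(-202) = -2*(-404) = 808)
6374/Z = 6374/808 = 6374*(1/808) = 3187/404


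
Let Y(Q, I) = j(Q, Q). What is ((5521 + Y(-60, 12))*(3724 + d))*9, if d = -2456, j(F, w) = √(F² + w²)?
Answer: 63005652 + 684720*√2 ≈ 6.3974e+7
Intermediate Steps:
Y(Q, I) = √2*√(Q²) (Y(Q, I) = √(Q² + Q²) = √(2*Q²) = √2*√(Q²))
((5521 + Y(-60, 12))*(3724 + d))*9 = ((5521 + √2*√((-60)²))*(3724 - 2456))*9 = ((5521 + √2*√3600)*1268)*9 = ((5521 + √2*60)*1268)*9 = ((5521 + 60*√2)*1268)*9 = (7000628 + 76080*√2)*9 = 63005652 + 684720*√2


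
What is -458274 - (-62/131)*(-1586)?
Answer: -60132226/131 ≈ -4.5902e+5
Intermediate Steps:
-458274 - (-62/131)*(-1586) = -458274 - (-62*1/131)*(-1586) = -458274 - (-62)*(-1586)/131 = -458274 - 1*98332/131 = -458274 - 98332/131 = -60132226/131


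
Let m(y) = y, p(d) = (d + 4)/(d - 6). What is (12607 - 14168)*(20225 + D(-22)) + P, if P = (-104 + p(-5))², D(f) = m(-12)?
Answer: -3816545204/121 ≈ -3.1542e+7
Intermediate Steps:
p(d) = (4 + d)/(-6 + d)
D(f) = -12
P = 1306449/121 (P = (-104 + (4 - 5)/(-6 - 5))² = (-104 - 1/(-11))² = (-104 - 1/11*(-1))² = (-104 + 1/11)² = (-1143/11)² = 1306449/121 ≈ 10797.)
(12607 - 14168)*(20225 + D(-22)) + P = (12607 - 14168)*(20225 - 12) + 1306449/121 = -1561*20213 + 1306449/121 = -31552493 + 1306449/121 = -3816545204/121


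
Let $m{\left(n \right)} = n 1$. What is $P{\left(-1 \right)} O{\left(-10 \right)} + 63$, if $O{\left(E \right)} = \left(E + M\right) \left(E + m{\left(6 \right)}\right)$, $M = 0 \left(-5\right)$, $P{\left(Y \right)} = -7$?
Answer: $-217$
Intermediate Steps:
$m{\left(n \right)} = n$
$M = 0$
$O{\left(E \right)} = E \left(6 + E\right)$ ($O{\left(E \right)} = \left(E + 0\right) \left(E + 6\right) = E \left(6 + E\right)$)
$P{\left(-1 \right)} O{\left(-10 \right)} + 63 = - 7 \left(- 10 \left(6 - 10\right)\right) + 63 = - 7 \left(\left(-10\right) \left(-4\right)\right) + 63 = \left(-7\right) 40 + 63 = -280 + 63 = -217$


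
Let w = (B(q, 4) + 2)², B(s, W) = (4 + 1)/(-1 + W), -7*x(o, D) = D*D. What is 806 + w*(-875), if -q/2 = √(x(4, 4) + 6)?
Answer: -98621/9 ≈ -10958.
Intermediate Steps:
x(o, D) = -D²/7 (x(o, D) = -D*D/7 = -D²/7)
q = -2*√182/7 (q = -2*√(-⅐*4² + 6) = -2*√(-⅐*16 + 6) = -2*√(-16/7 + 6) = -2*√182/7 ≈ -3.8545)
B(s, W) = 5/(-1 + W)
w = 121/9 (w = (5/(-1 + 4) + 2)² = (5/3 + 2)² = (11/3)² = 121/9 ≈ 13.444)
806 + w*(-875) = 806 + (121/9)*(-875) = 806 - 105875/9 = -98621/9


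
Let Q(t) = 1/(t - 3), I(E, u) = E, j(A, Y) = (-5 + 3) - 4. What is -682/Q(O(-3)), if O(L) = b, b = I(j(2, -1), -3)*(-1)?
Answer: -2046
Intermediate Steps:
j(A, Y) = -6 (j(A, Y) = -2 - 4 = -6)
b = 6 (b = -6*(-1) = 6)
O(L) = 6
Q(t) = 1/(-3 + t)
-682/Q(O(-3)) = -682/(1/(-3 + 6)) = -682/(1/3) = -682/⅓ = -682*3 = -2046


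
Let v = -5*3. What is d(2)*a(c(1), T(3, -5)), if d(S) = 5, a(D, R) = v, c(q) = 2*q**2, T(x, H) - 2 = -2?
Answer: -75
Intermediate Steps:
T(x, H) = 0 (T(x, H) = 2 - 2 = 0)
v = -15
a(D, R) = -15
d(2)*a(c(1), T(3, -5)) = 5*(-15) = -75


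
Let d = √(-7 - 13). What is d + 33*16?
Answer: 528 + 2*I*√5 ≈ 528.0 + 4.4721*I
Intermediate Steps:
d = 2*I*√5 (d = √(-20) = 2*I*√5 ≈ 4.4721*I)
d + 33*16 = 2*I*√5 + 33*16 = 2*I*√5 + 528 = 528 + 2*I*√5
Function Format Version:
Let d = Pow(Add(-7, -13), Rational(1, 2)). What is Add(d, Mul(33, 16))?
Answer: Add(528, Mul(2, I, Pow(5, Rational(1, 2)))) ≈ Add(528.00, Mul(4.4721, I))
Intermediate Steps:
d = Mul(2, I, Pow(5, Rational(1, 2))) (d = Pow(-20, Rational(1, 2)) = Mul(2, I, Pow(5, Rational(1, 2))) ≈ Mul(4.4721, I))
Add(d, Mul(33, 16)) = Add(Mul(2, I, Pow(5, Rational(1, 2))), Mul(33, 16)) = Add(Mul(2, I, Pow(5, Rational(1, 2))), 528) = Add(528, Mul(2, I, Pow(5, Rational(1, 2))))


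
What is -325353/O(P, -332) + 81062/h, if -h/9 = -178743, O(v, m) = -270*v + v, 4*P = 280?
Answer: 74988219853/4327368030 ≈ 17.329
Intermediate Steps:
P = 70 (P = (¼)*280 = 70)
O(v, m) = -269*v
h = 1608687 (h = -9*(-178743) = 1608687)
-325353/O(P, -332) + 81062/h = -325353/((-269*70)) + 81062/1608687 = -325353/(-18830) + 81062*(1/1608687) = -325353*(-1/18830) + 81062/1608687 = 46479/2690 + 81062/1608687 = 74988219853/4327368030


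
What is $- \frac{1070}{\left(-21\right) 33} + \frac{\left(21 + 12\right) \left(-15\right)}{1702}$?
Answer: $\frac{1478105}{1179486} \approx 1.2532$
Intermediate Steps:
$- \frac{1070}{\left(-21\right) 33} + \frac{\left(21 + 12\right) \left(-15\right)}{1702} = - \frac{1070}{-693} + 33 \left(-15\right) \frac{1}{1702} = \left(-1070\right) \left(- \frac{1}{693}\right) - \frac{495}{1702} = \frac{1070}{693} - \frac{495}{1702} = \frac{1478105}{1179486}$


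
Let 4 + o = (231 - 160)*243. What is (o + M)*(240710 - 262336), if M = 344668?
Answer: -7826817042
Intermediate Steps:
o = 17249 (o = -4 + (231 - 160)*243 = -4 + 71*243 = -4 + 17253 = 17249)
(o + M)*(240710 - 262336) = (17249 + 344668)*(240710 - 262336) = 361917*(-21626) = -7826817042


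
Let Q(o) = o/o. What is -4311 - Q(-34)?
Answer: -4312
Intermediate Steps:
Q(o) = 1
-4311 - Q(-34) = -4311 - 1*1 = -4311 - 1 = -4312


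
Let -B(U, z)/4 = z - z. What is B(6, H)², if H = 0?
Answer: 0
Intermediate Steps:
B(U, z) = 0 (B(U, z) = -4*(z - z) = -4*0 = 0)
B(6, H)² = 0² = 0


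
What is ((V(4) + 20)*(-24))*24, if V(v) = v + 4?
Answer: -16128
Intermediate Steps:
V(v) = 4 + v
((V(4) + 20)*(-24))*24 = (((4 + 4) + 20)*(-24))*24 = ((8 + 20)*(-24))*24 = (28*(-24))*24 = -672*24 = -16128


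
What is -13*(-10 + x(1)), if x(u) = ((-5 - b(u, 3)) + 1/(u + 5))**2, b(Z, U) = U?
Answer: -24037/36 ≈ -667.69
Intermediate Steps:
x(u) = (-8 + 1/(5 + u))**2 (x(u) = ((-5 - 1*3) + 1/(u + 5))**2 = ((-5 - 3) + 1/(5 + u))**2 = (-8 + 1/(5 + u))**2)
-13*(-10 + x(1)) = -13*(-10 + (39 + 8*1)**2/(5 + 1)**2) = -13*(-10 + (39 + 8)**2/6**2) = -13*(-10 + (1/36)*47**2) = -13*(-10 + (1/36)*2209) = -13*(-10 + 2209/36) = -13*1849/36 = -24037/36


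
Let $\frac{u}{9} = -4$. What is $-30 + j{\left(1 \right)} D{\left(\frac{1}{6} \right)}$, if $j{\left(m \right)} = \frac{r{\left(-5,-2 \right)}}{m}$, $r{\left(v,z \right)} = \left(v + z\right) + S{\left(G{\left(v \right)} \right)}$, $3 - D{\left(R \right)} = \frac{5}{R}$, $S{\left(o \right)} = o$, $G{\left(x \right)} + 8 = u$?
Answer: $1347$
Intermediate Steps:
$u = -36$ ($u = 9 \left(-4\right) = -36$)
$G{\left(x \right)} = -44$ ($G{\left(x \right)} = -8 - 36 = -44$)
$D{\left(R \right)} = 3 - \frac{5}{R}$
$r{\left(v,z \right)} = -44 + v + z$ ($r{\left(v,z \right)} = \left(v + z\right) - 44 = -44 + v + z$)
$j{\left(m \right)} = - \frac{51}{m}$ ($j{\left(m \right)} = \frac{-44 - 5 - 2}{m} = - \frac{51}{m}$)
$-30 + j{\left(1 \right)} D{\left(\frac{1}{6} \right)} = -30 + - \frac{51}{1} \left(3 - \frac{5}{\frac{1}{6}}\right) = -30 + \left(-51\right) 1 \left(3 - 5 \frac{1}{\frac{1}{6}}\right) = -30 - 51 \left(3 - 30\right) = -30 - -1377 = -30 + 1377 = 1347$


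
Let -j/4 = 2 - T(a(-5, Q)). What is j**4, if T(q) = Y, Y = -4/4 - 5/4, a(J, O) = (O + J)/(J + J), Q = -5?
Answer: 83521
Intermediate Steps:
a(J, O) = (J + O)/(2*J) (a(J, O) = (J + O)/((2*J)) = (J + O)*(1/(2*J)) = (J + O)/(2*J))
Y = -9/4 (Y = -4*1/4 - 5*1/4 = -1 - 5/4 = -9/4 ≈ -2.2500)
T(q) = -9/4
j = -17 (j = -4*(2 - 1*(-9/4)) = -4*(2 + 9/4) = -4*17/4 = -17)
j**4 = (-17)**4 = 83521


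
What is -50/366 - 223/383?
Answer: -50384/70089 ≈ -0.71886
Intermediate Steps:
-50/366 - 223/383 = -50*1/366 - 223*1/383 = -25/183 - 223/383 = -50384/70089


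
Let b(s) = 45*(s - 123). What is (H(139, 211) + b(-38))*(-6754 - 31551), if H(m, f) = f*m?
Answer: -845927620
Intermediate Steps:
b(s) = -5535 + 45*s (b(s) = 45*(-123 + s) = -5535 + 45*s)
(H(139, 211) + b(-38))*(-6754 - 31551) = (211*139 + (-5535 + 45*(-38)))*(-6754 - 31551) = (29329 + (-5535 - 1710))*(-38305) = (29329 - 7245)*(-38305) = 22084*(-38305) = -845927620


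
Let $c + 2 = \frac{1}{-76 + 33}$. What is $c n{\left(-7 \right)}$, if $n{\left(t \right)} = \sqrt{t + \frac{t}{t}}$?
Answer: $- \frac{87 i \sqrt{6}}{43} \approx - 4.9559 i$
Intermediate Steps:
$n{\left(t \right)} = \sqrt{1 + t}$ ($n{\left(t \right)} = \sqrt{t + 1} = \sqrt{1 + t}$)
$c = - \frac{87}{43}$ ($c = -2 + \frac{1}{-76 + 33} = -2 + \frac{1}{-43} = -2 - \frac{1}{43} = - \frac{87}{43} \approx -2.0233$)
$c n{\left(-7 \right)} = - \frac{87 \sqrt{1 - 7}}{43} = - \frac{87 \sqrt{-6}}{43} = - \frac{87 i \sqrt{6}}{43}$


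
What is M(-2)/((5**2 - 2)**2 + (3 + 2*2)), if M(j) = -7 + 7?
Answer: 0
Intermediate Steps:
M(j) = 0
M(-2)/((5**2 - 2)**2 + (3 + 2*2)) = 0/((5**2 - 2)**2 + (3 + 2*2)) = 0/((25 - 2)**2 + (3 + 4)) = 0/(23**2 + 7) = 0/(529 + 7) = 0/536 = 0*(1/536) = 0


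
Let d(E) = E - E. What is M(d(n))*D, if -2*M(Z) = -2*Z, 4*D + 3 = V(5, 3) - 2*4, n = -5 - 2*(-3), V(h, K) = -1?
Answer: 0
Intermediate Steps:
n = 1 (n = -5 + 6 = 1)
d(E) = 0
D = -3 (D = -3/4 + (-1 - 2*4)/4 = -3/4 + (-1 - 8)/4 = -3/4 + (1/4)*(-9) = -3/4 - 9/4 = -3)
M(Z) = Z (M(Z) = -(-1)*Z = Z)
M(d(n))*D = 0*(-3) = 0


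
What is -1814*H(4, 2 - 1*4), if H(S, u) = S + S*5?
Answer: -43536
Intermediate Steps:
H(S, u) = 6*S (H(S, u) = S + 5*S = 6*S)
-1814*H(4, 2 - 1*4) = -10884*4 = -1814*24 = -43536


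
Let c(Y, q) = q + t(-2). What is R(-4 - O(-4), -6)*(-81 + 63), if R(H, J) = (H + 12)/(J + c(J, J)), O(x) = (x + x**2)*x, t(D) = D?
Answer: 72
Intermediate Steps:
O(x) = x*(x + x**2)
c(Y, q) = -2 + q (c(Y, q) = q - 2 = -2 + q)
R(H, J) = (12 + H)/(-2 + 2*J) (R(H, J) = (H + 12)/(J + (-2 + J)) = (12 + H)/(-2 + 2*J))
R(-4 - O(-4), -6)*(-81 + 63) = ((12 + (-4 - (-4)**2*(1 - 4)))/(2*(-1 - 6)))*(-81 + 63) = ((1/2)*(12 + (-4 - 16*(-3)))/(-7))*(-18) = ((1/2)*(-1/7)*(12 + (-4 - 1*(-48))))*(-18) = ((1/2)*(-1/7)*(12 + (-4 + 48)))*(-18) = ((1/2)*(-1/7)*(12 + 44))*(-18) = ((1/2)*(-1/7)*56)*(-18) = -4*(-18) = 72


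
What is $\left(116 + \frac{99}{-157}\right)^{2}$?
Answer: $\frac{328080769}{24649} \approx 13310.0$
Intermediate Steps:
$\left(116 + \frac{99}{-157}\right)^{2} = \left(116 + 99 \left(- \frac{1}{157}\right)\right)^{2} = \left(116 - \frac{99}{157}\right)^{2} = \left(\frac{18113}{157}\right)^{2} = \frac{328080769}{24649}$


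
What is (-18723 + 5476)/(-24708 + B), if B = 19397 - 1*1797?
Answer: 13247/7108 ≈ 1.8637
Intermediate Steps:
B = 17600 (B = 19397 - 1797 = 17600)
(-18723 + 5476)/(-24708 + B) = (-18723 + 5476)/(-24708 + 17600) = -13247/(-7108) = -13247*(-1/7108) = 13247/7108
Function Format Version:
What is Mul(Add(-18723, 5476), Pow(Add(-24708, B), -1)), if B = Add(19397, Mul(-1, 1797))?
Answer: Rational(13247, 7108) ≈ 1.8637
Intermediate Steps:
B = 17600 (B = Add(19397, -1797) = 17600)
Mul(Add(-18723, 5476), Pow(Add(-24708, B), -1)) = Mul(Add(-18723, 5476), Pow(Add(-24708, 17600), -1)) = Mul(-13247, Pow(-7108, -1)) = Mul(-13247, Rational(-1, 7108)) = Rational(13247, 7108)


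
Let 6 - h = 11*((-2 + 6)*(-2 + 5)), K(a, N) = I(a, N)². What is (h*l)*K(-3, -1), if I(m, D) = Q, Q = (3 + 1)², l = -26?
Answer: 838656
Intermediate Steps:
Q = 16 (Q = 4² = 16)
I(m, D) = 16
K(a, N) = 256 (K(a, N) = 16² = 256)
h = -126 (h = 6 - 11*(-2 + 6)*(-2 + 5) = 6 - 11*4*3 = 6 - 11*12 = 6 - 1*132 = 6 - 132 = -126)
(h*l)*K(-3, -1) = -126*(-26)*256 = 3276*256 = 838656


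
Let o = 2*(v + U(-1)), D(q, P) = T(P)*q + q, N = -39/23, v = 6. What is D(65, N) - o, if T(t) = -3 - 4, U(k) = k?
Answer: -400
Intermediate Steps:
N = -39/23 (N = -39*1/23 = -39/23 ≈ -1.6957)
T(t) = -7
D(q, P) = -6*q (D(q, P) = -7*q + q = -6*q)
o = 10 (o = 2*(6 - 1) = 2*5 = 10)
D(65, N) - o = -6*65 - 1*10 = -390 - 10 = -400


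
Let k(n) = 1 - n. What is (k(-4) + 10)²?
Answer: 225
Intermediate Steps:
(k(-4) + 10)² = ((1 - 1*(-4)) + 10)² = ((1 + 4) + 10)² = (5 + 10)² = 15² = 225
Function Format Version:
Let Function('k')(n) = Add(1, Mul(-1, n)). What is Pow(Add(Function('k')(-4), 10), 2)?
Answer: 225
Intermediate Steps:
Pow(Add(Function('k')(-4), 10), 2) = Pow(Add(Add(1, Mul(-1, -4)), 10), 2) = Pow(Add(Add(1, 4), 10), 2) = Pow(Add(5, 10), 2) = Pow(15, 2) = 225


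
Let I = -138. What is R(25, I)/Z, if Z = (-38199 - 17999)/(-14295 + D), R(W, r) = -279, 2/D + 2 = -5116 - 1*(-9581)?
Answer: -17799804657/250811674 ≈ -70.969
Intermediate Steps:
D = 2/4463 (D = 2/(-2 + (-5116 - 1*(-9581))) = 2/(-2 + (-5116 + 9581)) = 2/(-2 + 4465) = 2/4463 ≈ 0.00044813)
Z = 250811674/63798583 (Z = (-38199 - 17999)/(-14295 + 2/4463) = -56198/(-63798583/4463) = -56198*(-4463/63798583) = 250811674/63798583 ≈ 3.9313)
R(25, I)/Z = -279/250811674/63798583 = -279*63798583/250811674 = -17799804657/250811674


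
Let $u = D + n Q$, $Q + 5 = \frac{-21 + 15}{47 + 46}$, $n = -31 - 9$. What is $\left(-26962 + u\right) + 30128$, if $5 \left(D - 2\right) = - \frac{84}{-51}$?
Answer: $\frac{8882348}{2635} \approx 3370.9$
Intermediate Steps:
$n = -40$ ($n = -31 - 9 = -40$)
$D = \frac{198}{85}$ ($D = 2 + \frac{\left(-84\right) \frac{1}{-51}}{5} = 2 + \frac{\left(-84\right) \left(- \frac{1}{51}\right)}{5} = 2 + \frac{1}{5} \cdot \frac{28}{17} = 2 + \frac{28}{85} = \frac{198}{85} \approx 2.3294$)
$Q = - \frac{157}{31}$ ($Q = -5 + \frac{-21 + 15}{47 + 46} = -5 - \frac{6}{93} = -5 - \frac{2}{31} = - \frac{157}{31} \approx -5.0645$)
$u = \frac{539938}{2635}$ ($u = \frac{198}{85} - - \frac{6280}{31} = \frac{198}{85} + \frac{6280}{31} = \frac{539938}{2635} \approx 204.91$)
$\left(-26962 + u\right) + 30128 = \left(-26962 + \frac{539938}{2635}\right) + 30128 = - \frac{70504932}{2635} + 30128 = \frac{8882348}{2635}$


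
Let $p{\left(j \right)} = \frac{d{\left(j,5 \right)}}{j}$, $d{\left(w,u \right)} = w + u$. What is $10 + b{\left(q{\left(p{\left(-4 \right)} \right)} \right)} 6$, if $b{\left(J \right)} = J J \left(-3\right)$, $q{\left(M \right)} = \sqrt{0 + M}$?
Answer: $\frac{29}{2} \approx 14.5$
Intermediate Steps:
$d{\left(w,u \right)} = u + w$
$p{\left(j \right)} = \frac{5 + j}{j}$
$q{\left(M \right)} = \sqrt{M}$
$b{\left(J \right)} = - 3 J^{2}$ ($b{\left(J \right)} = J^{2} \left(-3\right) = - 3 J^{2}$)
$10 + b{\left(q{\left(p{\left(-4 \right)} \right)} \right)} 6 = 10 + - 3 \left(\sqrt{\frac{5 - 4}{-4}}\right)^{2} \cdot 6 = 10 + - 3 \left(\sqrt{\left(- \frac{1}{4}\right) 1}\right)^{2} \cdot 6 = 10 + - 3 \left(\sqrt{- \frac{1}{4}}\right)^{2} \cdot 6 = 10 + - 3 \left(\frac{i}{2}\right)^{2} \cdot 6 = 10 + \left(-3\right) \left(- \frac{1}{4}\right) 6 = 10 + \frac{3}{4} \cdot 6 = 10 + \frac{9}{2} = \frac{29}{2}$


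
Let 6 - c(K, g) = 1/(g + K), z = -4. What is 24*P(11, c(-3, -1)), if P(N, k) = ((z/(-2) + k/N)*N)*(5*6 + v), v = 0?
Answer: 20340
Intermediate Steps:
c(K, g) = 6 - 1/(K + g) (c(K, g) = 6 - 1/(g + K) = 6 - 1/(K + g))
P(N, k) = 30*N*(2 + k/N) (P(N, k) = ((-4/(-2) + k/N)*N)*(5*6 + 0) = ((-4*(-½) + k/N)*N)*(30 + 0) = ((2 + k/N)*N)*30 = (N*(2 + k/N))*30 = 30*N*(2 + k/N))
24*P(11, c(-3, -1)) = 24*(30*((-1 + 6*(-3) + 6*(-1))/(-3 - 1)) + 60*11) = 24*(30*((-1 - 18 - 6)/(-4)) + 660) = 24*(30*(-¼*(-25)) + 660) = 24*(30*(25/4) + 660) = 24*(375/2 + 660) = 24*(1695/2) = 20340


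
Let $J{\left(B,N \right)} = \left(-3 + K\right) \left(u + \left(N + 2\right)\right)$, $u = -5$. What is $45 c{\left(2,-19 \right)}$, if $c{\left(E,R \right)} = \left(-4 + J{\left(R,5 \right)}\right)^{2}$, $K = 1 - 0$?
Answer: $2880$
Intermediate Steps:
$K = 1$ ($K = 1 + 0 = 1$)
$J{\left(B,N \right)} = 6 - 2 N$ ($J{\left(B,N \right)} = \left(-3 + 1\right) \left(-5 + \left(N + 2\right)\right) = - 2 \left(-5 + \left(2 + N\right)\right) = - 2 \left(-3 + N\right) = 6 - 2 N$)
$c{\left(E,R \right)} = 64$ ($c{\left(E,R \right)} = \left(-4 + \left(6 - 10\right)\right)^{2} = \left(-4 - 4\right)^{2} = \left(-8\right)^{2} = 64$)
$45 c{\left(2,-19 \right)} = 45 \cdot 64 = 2880$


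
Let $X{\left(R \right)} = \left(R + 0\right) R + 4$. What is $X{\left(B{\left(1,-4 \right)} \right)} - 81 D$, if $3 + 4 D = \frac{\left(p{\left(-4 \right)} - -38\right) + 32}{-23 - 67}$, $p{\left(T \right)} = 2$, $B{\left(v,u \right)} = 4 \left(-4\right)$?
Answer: $\frac{6739}{20} \approx 336.95$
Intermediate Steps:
$B{\left(v,u \right)} = -16$
$X{\left(R \right)} = 4 + R^{2}$ ($X{\left(R \right)} = R R + 4 = R^{2} + 4 = 4 + R^{2}$)
$D = - \frac{19}{20}$ ($D = - \frac{3}{4} + \frac{\left(\left(2 - -38\right) + 32\right) \frac{1}{-23 - 67}}{4} = - \frac{3}{4} + \frac{\left(\left(2 + 38\right) + 32\right) \frac{1}{-90}}{4} = - \frac{3}{4} + \frac{\left(40 + 32\right) \left(- \frac{1}{90}\right)}{4} = - \frac{3}{4} + \frac{72 \left(- \frac{1}{90}\right)}{4} = - \frac{3}{4} + \frac{1}{4} \left(- \frac{4}{5}\right) = - \frac{3}{4} - \frac{1}{5} = - \frac{19}{20} \approx -0.95$)
$X{\left(B{\left(1,-4 \right)} \right)} - 81 D = \left(4 + \left(-16\right)^{2}\right) - - \frac{1539}{20} = \left(4 + 256\right) + \frac{1539}{20} = 260 + \frac{1539}{20} = \frac{6739}{20}$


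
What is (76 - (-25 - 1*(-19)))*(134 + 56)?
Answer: 15580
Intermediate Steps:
(76 - (-25 - 1*(-19)))*(134 + 56) = (76 - (-25 + 19))*190 = (76 - 1*(-6))*190 = (76 + 6)*190 = 82*190 = 15580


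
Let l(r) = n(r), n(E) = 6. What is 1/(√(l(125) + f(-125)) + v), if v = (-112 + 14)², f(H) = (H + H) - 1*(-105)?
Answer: 9604/92236955 - I*√139/92236955 ≈ 0.00010412 - 1.2782e-7*I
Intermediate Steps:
l(r) = 6
f(H) = 105 + 2*H (f(H) = 2*H + 105 = 105 + 2*H)
v = 9604 (v = (-98)² = 9604)
1/(√(l(125) + f(-125)) + v) = 1/(√(6 + (105 + 2*(-125))) + 9604) = 1/(√(6 + (105 - 250)) + 9604) = 1/(√(6 - 145) + 9604) = 1/(√(-139) + 9604) = 1/(I*√139 + 9604) = 1/(9604 + I*√139)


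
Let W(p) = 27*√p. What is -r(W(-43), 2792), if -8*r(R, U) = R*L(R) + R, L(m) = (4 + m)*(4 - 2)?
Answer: -31347/4 + 243*I*√43/8 ≈ -7836.8 + 199.18*I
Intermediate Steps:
L(m) = 8 + 2*m (L(m) = (4 + m)*2 = 8 + 2*m)
r(R, U) = -R/8 - R*(8 + 2*R)/8 (r(R, U) = -(R*(8 + 2*R) + R)/8 = -(R + R*(8 + 2*R))/8 = -R/8 - R*(8 + 2*R)/8)
-r(W(-43), 2792) = -(-1)*27*√(-43)*(9 + 2*(27*√(-43)))/8 = -(-1)*27*(I*√43)*(9 + 2*(27*(I*√43)))/8 = -(-1)*27*I*√43*(9 + 2*(27*I*√43))/8 = -(-1)*27*I*√43*(9 + 54*I*√43)/8 = -(-27)*I*√43*(9 + 54*I*√43)/8 = 27*I*√43*(9 + 54*I*√43)/8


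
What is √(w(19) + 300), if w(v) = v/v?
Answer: √301 ≈ 17.349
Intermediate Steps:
w(v) = 1
√(w(19) + 300) = √(1 + 300) = √301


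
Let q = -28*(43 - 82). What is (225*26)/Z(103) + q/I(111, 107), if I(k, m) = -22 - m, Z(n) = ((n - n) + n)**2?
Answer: -3610126/456187 ≈ -7.9137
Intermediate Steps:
q = 1092 (q = -28*(-39) = 1092)
Z(n) = n**2 (Z(n) = (0 + n)**2 = n**2)
(225*26)/Z(103) + q/I(111, 107) = (225*26)/(103**2) + 1092/(-22 - 1*107) = 5850/10609 + 1092/(-22 - 107) = 5850*(1/10609) + 1092/(-129) = 5850/10609 + 1092*(-1/129) = 5850/10609 - 364/43 = -3610126/456187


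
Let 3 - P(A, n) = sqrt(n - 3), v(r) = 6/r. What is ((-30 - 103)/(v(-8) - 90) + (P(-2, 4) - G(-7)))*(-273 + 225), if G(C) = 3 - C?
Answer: 37952/121 ≈ 313.65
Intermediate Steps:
P(A, n) = 3 - sqrt(-3 + n) (P(A, n) = 3 - sqrt(n - 3) = 3 - sqrt(-3 + n))
((-30 - 103)/(v(-8) - 90) + (P(-2, 4) - G(-7)))*(-273 + 225) = ((-30 - 103)/(6/(-8) - 90) + ((3 - sqrt(-3 + 4)) - (3 - 1*(-7))))*(-273 + 225) = (-133/(6*(-1/8) - 90) + ((3 - sqrt(1)) - (3 + 7)))*(-48) = (-133/(-3/4 - 90) + ((3 - 1*1) - 1*10))*(-48) = (-133/(-363/4) + ((3 - 1) - 10))*(-48) = (-133*(-4/363) + (2 - 10))*(-48) = (532/363 - 8)*(-48) = -2372/363*(-48) = 37952/121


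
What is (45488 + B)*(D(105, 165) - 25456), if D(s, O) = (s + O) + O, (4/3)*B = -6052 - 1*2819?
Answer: -3886737119/4 ≈ -9.7168e+8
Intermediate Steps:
B = -26613/4 (B = 3*(-6052 - 1*2819)/4 = 3*(-6052 - 2819)/4 = (¾)*(-8871) = -26613/4 ≈ -6653.3)
D(s, O) = s + 2*O (D(s, O) = (O + s) + O = s + 2*O)
(45488 + B)*(D(105, 165) - 25456) = (45488 - 26613/4)*((105 + 2*165) - 25456) = 155339*((105 + 330) - 25456)/4 = 155339*(435 - 25456)/4 = (155339/4)*(-25021) = -3886737119/4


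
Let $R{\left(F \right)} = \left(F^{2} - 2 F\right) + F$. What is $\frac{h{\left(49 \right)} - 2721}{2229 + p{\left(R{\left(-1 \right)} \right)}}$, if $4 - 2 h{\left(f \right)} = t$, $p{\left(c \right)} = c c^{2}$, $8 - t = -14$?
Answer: $- \frac{2730}{2237} \approx -1.2204$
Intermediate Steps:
$R{\left(F \right)} = F^{2} - F$
$t = 22$ ($t = 8 - -14 = 8 + 14 = 22$)
$p{\left(c \right)} = c^{3}$
$h{\left(f \right)} = -9$ ($h{\left(f \right)} = 2 - 11 = -9$)
$\frac{h{\left(49 \right)} - 2721}{2229 + p{\left(R{\left(-1 \right)} \right)}} = \frac{-9 - 2721}{2229 + \left(- (-1 - 1)\right)^{3}} = - \frac{2730}{2229 + \left(\left(-1\right) \left(-2\right)\right)^{3}} = - \frac{2730}{2229 + 2^{3}} = - \frac{2730}{2229 + 8} = - \frac{2730}{2237}$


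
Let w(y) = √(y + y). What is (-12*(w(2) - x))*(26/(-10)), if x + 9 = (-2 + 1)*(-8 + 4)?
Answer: 1092/5 ≈ 218.40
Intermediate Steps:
w(y) = √2*√y (w(y) = √(2*y) = √2*√y)
x = -5 (x = -9 + (-2 + 1)*(-8 + 4) = -9 - 1*(-4) = -9 + 4 = -5)
(-12*(w(2) - x))*(26/(-10)) = (-12*(√2*√2 - 1*(-5)))*(26/(-10)) = (-12*(2 + 5))*(26*(-⅒)) = -12*7*(-13/5) = -84*(-13/5) = 1092/5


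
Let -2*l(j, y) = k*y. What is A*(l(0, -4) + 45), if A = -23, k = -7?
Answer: -713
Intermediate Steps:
l(j, y) = 7*y/2 (l(j, y) = -(-7)*y/2 = 7*y/2)
A*(l(0, -4) + 45) = -23*((7/2)*(-4) + 45) = -23*(-14 + 45) = -23*31 = -713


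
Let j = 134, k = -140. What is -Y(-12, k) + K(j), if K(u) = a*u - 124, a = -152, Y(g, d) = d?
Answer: -20352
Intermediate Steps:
K(u) = -124 - 152*u (K(u) = -152*u - 124 = -124 - 152*u)
-Y(-12, k) + K(j) = -1*(-140) + (-124 - 152*134) = 140 + (-124 - 20368) = 140 - 20492 = -20352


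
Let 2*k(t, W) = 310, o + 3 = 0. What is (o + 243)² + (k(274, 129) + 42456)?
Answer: 100211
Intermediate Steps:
o = -3 (o = -3 + 0 = -3)
k(t, W) = 155 (k(t, W) = (½)*310 = 155)
(o + 243)² + (k(274, 129) + 42456) = (-3 + 243)² + (155 + 42456) = 240² + 42611 = 57600 + 42611 = 100211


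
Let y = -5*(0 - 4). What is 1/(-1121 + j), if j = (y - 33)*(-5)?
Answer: -1/1056 ≈ -0.00094697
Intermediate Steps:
y = 20 (y = -5*(-4) = 20)
j = 65 (j = (20 - 33)*(-5) = -13*(-5) = 65)
1/(-1121 + j) = 1/(-1121 + 65) = 1/(-1056) = -1/1056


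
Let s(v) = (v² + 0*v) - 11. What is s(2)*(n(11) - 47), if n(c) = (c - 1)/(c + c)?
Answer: 3584/11 ≈ 325.82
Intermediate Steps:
n(c) = (-1 + c)/(2*c) (n(c) = (-1 + c)/((2*c)) = (-1 + c)*(1/(2*c)) = (-1 + c)/(2*c))
s(v) = -11 + v² (s(v) = (v² + 0) - 11 = v² - 11 = -11 + v²)
s(2)*(n(11) - 47) = (-11 + 2²)*((½)*(-1 + 11)/11 - 47) = (-11 + 4)*((½)*(1/11)*10 - 47) = -7*(5/11 - 47) = -7*(-512/11) = 3584/11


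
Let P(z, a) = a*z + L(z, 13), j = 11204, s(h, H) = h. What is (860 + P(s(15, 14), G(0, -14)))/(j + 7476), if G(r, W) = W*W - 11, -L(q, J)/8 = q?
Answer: 703/3736 ≈ 0.18817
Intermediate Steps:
L(q, J) = -8*q
G(r, W) = -11 + W² (G(r, W) = W² - 11 = -11 + W²)
P(z, a) = -8*z + a*z (P(z, a) = a*z - 8*z = -8*z + a*z)
(860 + P(s(15, 14), G(0, -14)))/(j + 7476) = (860 + 15*(-8 + (-11 + (-14)²)))/(11204 + 7476) = (860 + 15*(-8 + (-11 + 196)))/18680 = (860 + 15*(-8 + 185))*(1/18680) = (860 + 15*177)*(1/18680) = (860 + 2655)*(1/18680) = 3515*(1/18680) = 703/3736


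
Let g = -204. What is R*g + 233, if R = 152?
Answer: -30775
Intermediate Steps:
R*g + 233 = 152*(-204) + 233 = -31008 + 233 = -30775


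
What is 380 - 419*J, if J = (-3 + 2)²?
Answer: -39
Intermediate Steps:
J = 1 (J = (-1)² = 1)
380 - 419*J = 380 - 419*1 = 380 - 419 = -39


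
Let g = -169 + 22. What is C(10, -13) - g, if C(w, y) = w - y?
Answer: 170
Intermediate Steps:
g = -147
C(10, -13) - g = (10 - 1*(-13)) - 1*(-147) = (10 + 13) + 147 = 23 + 147 = 170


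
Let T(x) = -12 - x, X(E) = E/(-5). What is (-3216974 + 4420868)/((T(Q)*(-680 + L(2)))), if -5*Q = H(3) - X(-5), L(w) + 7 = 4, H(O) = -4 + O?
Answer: 3009735/21173 ≈ 142.15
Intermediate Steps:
X(E) = -E/5 (X(E) = E*(-1/5) = -E/5)
L(w) = -3 (L(w) = -7 + 4 = -3)
Q = 2/5 (Q = -((-4 + 3) - (-1)*(-5)/5)/5 = -(-1 - 1*1)/5 = -(-1 - 1)/5 = -1/5*(-2) = 2/5 ≈ 0.40000)
(-3216974 + 4420868)/((T(Q)*(-680 + L(2)))) = (-3216974 + 4420868)/(((-12 - 1*2/5)*(-680 - 3))) = 1203894/(((-12 - 2/5)*(-683))) = 1203894/((-62/5*(-683))) = 1203894/(42346/5) = 1203894*(5/42346) = 3009735/21173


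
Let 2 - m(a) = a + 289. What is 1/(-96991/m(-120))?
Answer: 167/96991 ≈ 0.0017218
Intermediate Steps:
m(a) = -287 - a (m(a) = 2 - (a + 289) = 2 - (289 + a) = 2 + (-289 - a) = -287 - a)
1/(-96991/m(-120)) = 1/(-96991/(-287 - 1*(-120))) = 1/(-96991/(-287 + 120)) = 1/(-96991/(-167)) = 1/(-96991*(-1/167)) = 1/(96991/167) = 167/96991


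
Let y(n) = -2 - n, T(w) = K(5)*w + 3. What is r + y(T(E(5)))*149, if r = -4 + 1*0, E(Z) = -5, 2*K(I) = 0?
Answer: -749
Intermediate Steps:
K(I) = 0 (K(I) = (½)*0 = 0)
T(w) = 3 (T(w) = 0*w + 3 = 0 + 3 = 3)
r = -4 (r = -4 + 0 = -4)
r + y(T(E(5)))*149 = -4 + (-2 - 1*3)*149 = -4 + (-2 - 3)*149 = -4 - 5*149 = -4 - 745 = -749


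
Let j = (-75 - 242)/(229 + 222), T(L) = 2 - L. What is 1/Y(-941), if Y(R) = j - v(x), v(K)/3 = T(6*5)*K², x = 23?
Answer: 451/20040319 ≈ 2.2505e-5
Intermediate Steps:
v(K) = -84*K² (v(K) = 3*((2 - 6*5)*K²) = 3*((2 - 1*30)*K²) = 3*((2 - 30)*K²) = 3*(-28*K²) = -84*K²)
j = -317/451 ≈ -0.70288
Y(R) = 20040319/451 (Y(R) = -317/451 - (-84)*23² = -317/451 - (-84)*529 = -317/451 - 1*(-44436) = -317/451 + 44436 = 20040319/451)
1/Y(-941) = 1/(20040319/451) = 451/20040319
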